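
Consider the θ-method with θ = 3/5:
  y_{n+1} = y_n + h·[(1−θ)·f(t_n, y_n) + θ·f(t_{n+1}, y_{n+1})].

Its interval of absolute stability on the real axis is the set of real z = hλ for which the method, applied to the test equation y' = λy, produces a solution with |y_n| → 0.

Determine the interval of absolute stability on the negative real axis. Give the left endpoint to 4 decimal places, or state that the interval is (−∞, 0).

With y'=λy (z=hλ):
  y_{n+1} = y_n + z·[2/5·y_n + 3/5·y_{n+1}] ⇒ (1 − 3/5z)y_{n+1} = (1 + 2/5z)y_n
  so R(z) = (1 + 2/5z)/(1 − 3/5z).

Need |R(x)|<1, x<0.
x=-1.64: |R|=0.1734
x=-2: |R|=0.0909
x=-10: |R|=0.4286
x=-100: |R|=0.6393
θ=3/5≥1/2 ⇒ |1+2/5x|<|1−3/5x| ∀x<0 ⇒ unbounded interval.

(−∞, 0) — no finite endpoint.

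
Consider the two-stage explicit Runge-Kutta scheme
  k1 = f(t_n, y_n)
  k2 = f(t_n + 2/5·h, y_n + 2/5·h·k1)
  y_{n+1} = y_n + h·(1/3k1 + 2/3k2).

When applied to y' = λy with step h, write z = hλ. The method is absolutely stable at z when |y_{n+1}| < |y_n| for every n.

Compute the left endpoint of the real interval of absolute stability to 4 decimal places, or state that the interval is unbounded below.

z* = -3.7500.

With y'=λy (z=hλ):
  k1=λy_n ⇒ h·k1=z·y_n;  k2=λ(1+2/5z)y_n ⇒ h·k2=z(1+2/5z)y_n
  y_{n+1}/y_n = 1 + 1/3z + 2/3z(1+2/5z) = 1 + z + 4/15z²
  Hence R(z) = 1 + z + 4/15z².

Boundary: |R(x)|=1, x<0.
x=-1.49: |R|=0.1020
R=1: x+4/15x²=0 ⇒ x=−15/4=-3.7500; min R=1−1/(4·4/15)=0.0625>−1
Confirm numerically:
  x=-3.337: |R|=0.63249 <1
  x=-2.892: |R|=0.33831 <1
  x=-2.767: |R|=0.27468 <1
  x=-2.495: |R|=0.16501 <1
  x=-4.133: |R|=1.42212 >1
  x=-4.027: |R|=1.29746 >1
So |R|<1 on (-3.7500, 0).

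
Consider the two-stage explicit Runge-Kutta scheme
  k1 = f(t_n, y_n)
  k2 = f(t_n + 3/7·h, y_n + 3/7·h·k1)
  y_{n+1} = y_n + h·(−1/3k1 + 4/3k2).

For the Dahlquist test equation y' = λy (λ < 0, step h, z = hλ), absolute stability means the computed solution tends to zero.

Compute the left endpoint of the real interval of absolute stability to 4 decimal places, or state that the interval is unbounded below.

left endpoint -1.7500.

Set f=λy, z=hλ:
  k1=λy_n ⇒ h·k1=z·y_n;  k2=λ(1+3/7z)y_n ⇒ h·k2=z(1+3/7z)y_n
  y_{n+1}/y_n = 1 − 1/3z + 4/3z(1+3/7z) = 1 + z + 4/7z²
  Hence R(z) = 1 + z + 4/7z².

Need |R(x)|<1, x<0.
x=-0.38: |R|=0.7025
R=1: x+4/7x²=0 ⇒ x=−7/4=-1.7500; min R=1−1/(4·4/7)=0.5625>−1
Confirm numerically:
  x=-1.676: |R|=0.92913 <1
  x=-1.420: |R|=0.73223 <1
  x=-1.197: |R|=0.62175 <1
  x=-2.338: |R|=1.78557 >1
  x=-2.084: |R|=1.39775 >1
Interval (-1.7500, 0).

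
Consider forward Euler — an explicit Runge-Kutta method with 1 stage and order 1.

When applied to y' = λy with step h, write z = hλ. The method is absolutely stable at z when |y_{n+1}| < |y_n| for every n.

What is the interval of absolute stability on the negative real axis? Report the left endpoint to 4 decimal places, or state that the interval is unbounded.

Set f=λy, z=hλ:
  order 1, 1-stage ⇒ R(z)=1+z
  (e.g. R(-1.59)=-0.59000, |R|=0.59000)

Need |R(x)|<1, x<0.
x=-1.59: |R|=0.5900
|R(-2.2)|=1.2000 |R(-1.6)|=0.6000
Bisect:
  x_lo=-2.5760 |R|=1.5760  x_hi=-0.1496 |R|=0.8504
  mid=-1.36283 |R|=0.36283 →hi
  mid=-1.96942 |R|=0.96942 →hi
  mid=-2.27272 |R|=1.27272 →lo
  mid=-2.12107 |R|=1.12107 →lo
  mid=-2.04524 |R|=1.04524 →lo
  mid=-2.00733 |R|=1.00733 →lo
  mid=-1.98838 |R|=0.98838 →hi
  mid=-1.99785 |R|=0.99785 →hi
  ...
  [-2.00008,-1.99993] ⇒ x*=-2.0000
So |R|<1 on (-2.0000, 0).

z∈(-2.0000,0).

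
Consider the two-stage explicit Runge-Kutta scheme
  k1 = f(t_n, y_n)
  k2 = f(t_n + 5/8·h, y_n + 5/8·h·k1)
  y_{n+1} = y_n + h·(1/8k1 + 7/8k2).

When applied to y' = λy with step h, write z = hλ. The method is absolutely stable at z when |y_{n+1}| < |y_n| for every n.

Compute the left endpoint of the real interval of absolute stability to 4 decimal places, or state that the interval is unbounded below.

z* = -1.8286.

Test eqn y'=λy, z=hλ:
  k1=λy_n ⇒ h·k1=z·y_n;  k2=λ(1+5/8z)y_n ⇒ h·k2=z(1+5/8z)y_n
  y_{n+1}/y_n = 1 + 1/8z + 7/8z(1+5/8z) = 1 + z + 35/64z²
  Hence R(z) = 1 + z + 35/64z².

Find x<0 with |R(x)|<1.
x=-0.73: |R|=0.5614
R=1: x+35/64x²=0 ⇒ x=−64/35=-1.8286; min R=1−1/(4·35/64)=0.5429>−1
Confirm numerically:
  x=-1.542: |R|=0.75834 <1
  x=-1.496: |R|=0.72791 <1
  x=-1.356: |R|=0.64956 <1
  x=-2.349: |R|=1.66855 >1
  x=-2.074: |R|=1.27837 >1
So |R|<1 on (-1.8286, 0).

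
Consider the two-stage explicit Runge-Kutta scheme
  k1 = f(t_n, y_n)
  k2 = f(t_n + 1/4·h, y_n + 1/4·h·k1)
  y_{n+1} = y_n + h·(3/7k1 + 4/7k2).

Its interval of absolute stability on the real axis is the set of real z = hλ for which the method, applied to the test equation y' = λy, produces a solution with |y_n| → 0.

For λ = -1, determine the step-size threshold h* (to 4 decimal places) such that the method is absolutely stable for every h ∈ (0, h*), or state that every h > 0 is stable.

Set f=λy, z=hλ:
  k1=λy_n ⇒ h·k1=z·y_n;  k2=λ(1+1/4z)y_n ⇒ h·k2=z(1+1/4z)y_n
  y_{n+1}/y_n = 1 + 3/7z + 4/7z(1+1/4z) = 1 + z + 1/7z²
  ⇒ R(z) = 1 + z + 1/7z².

Find x<0 with |R(x)|<1.
x=-1.72: |R|=0.2974
R=1: x+1/7x²=0 ⇒ x=−7=-7.0000; min R=1−1/(4·1/7)=-0.7500>−1
Confirm numerically:
  x=-6.839: |R|=0.84270 <1
  x=-6.291: |R|=0.36281 <1
  x=-3.387: |R|=0.74818 <1
  x=-7.410: |R|=1.43401 >1
  x=-7.402: |R|=1.42509 >1
  x=-7.135: |R|=1.13760 >1
So |R|<1 on (-7.0000, 0).

(-7.0000,0); λ=-1 ⇒ h* = (7)/1 = 7.0000.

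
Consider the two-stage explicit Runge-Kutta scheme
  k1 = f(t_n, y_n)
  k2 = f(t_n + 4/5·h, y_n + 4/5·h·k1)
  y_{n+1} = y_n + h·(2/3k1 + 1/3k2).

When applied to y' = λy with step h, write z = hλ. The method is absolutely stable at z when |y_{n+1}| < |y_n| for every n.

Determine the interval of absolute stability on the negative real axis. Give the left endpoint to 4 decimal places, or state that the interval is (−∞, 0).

(-3.7500, 0).

Set f=λy, z=hλ:
  k1=λy_n ⇒ h·k1=z·y_n;  k2=λ(1+4/5z)y_n ⇒ h·k2=z(1+4/5z)y_n
  y_{n+1}/y_n = 1 + 2/3z + 1/3z(1+4/5z) = 1 + z + 4/15z²
  Hence R(z) = 1 + z + 4/15z².

Solve |R(x)|<1 on ℝ⁻.
x=-1.73: |R|=0.0681
R=1: x+4/15x²=0 ⇒ x=−15/4=-3.7500; min R=1−1/(4·4/15)=0.0625>−1
Confirm numerically:
  x=-2.919: |R|=0.35315 <1
  x=-2.748: |R|=0.26573 <1
  x=-1.790: |R|=0.06443 <1
  x=-4.066: |R|=1.34263 >1
  x=-3.904: |R|=1.16032 >1
Interval (-3.7500, 0).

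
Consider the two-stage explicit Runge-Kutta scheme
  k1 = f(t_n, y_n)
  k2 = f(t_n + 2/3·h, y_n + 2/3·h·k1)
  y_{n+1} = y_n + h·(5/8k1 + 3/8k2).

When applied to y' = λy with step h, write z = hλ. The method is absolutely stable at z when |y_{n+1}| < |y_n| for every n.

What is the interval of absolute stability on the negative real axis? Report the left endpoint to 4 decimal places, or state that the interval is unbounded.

Set f=λy, z=hλ:
  k1=λy_n ⇒ h·k1=z·y_n;  k2=λ(1+2/3z)y_n ⇒ h·k2=z(1+2/3z)y_n
  y_{n+1}/y_n = 1 + 5/8z + 3/8z(1+2/3z) = 1 + z + 1/4z²
  Hence R(z) = 1 + z + 1/4z².

Solve |R(x)|<1 on ℝ⁻.
x=-1.41: |R|=0.0870
R=1: x+1/4x²=0 ⇒ x=−4=-4.0000; min R=1−1/(4·1/4)=0.0000>−1
Confirm numerically:
  x=-3.576: |R|=0.62094 <1
  x=-2.600: |R|=0.09000 <1
  x=-1.717: |R|=0.02002 <1
  x=-4.249: |R|=1.26450 >1
  x=-4.183: |R|=1.19137 >1
  x=-4.132: |R|=1.13636 >1
Interval (-4.0000, 0).

(-4.0000, 0).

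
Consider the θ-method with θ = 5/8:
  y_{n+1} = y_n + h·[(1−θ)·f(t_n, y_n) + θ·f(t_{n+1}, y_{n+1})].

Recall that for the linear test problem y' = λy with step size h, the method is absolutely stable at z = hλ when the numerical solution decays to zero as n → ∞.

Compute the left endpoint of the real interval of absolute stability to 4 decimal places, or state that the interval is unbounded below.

(−∞, 0) — no finite endpoint.

Set f=λy, z=hλ:
  y_{n+1} = y_n + z·[3/8·y_n + 5/8·y_{n+1}] ⇒ (1 − 5/8z)y_{n+1} = (1 + 3/8z)y_n
  R(z) = (1 + 3/8z)/(1 − 5/8z).

Need |R(x)|<1, x<0.
x=-1.8: |R|=0.1529
x=-2: |R|=0.1111
x=-10: |R|=0.3793
x=-100: |R|=0.5748
θ=5/8≥1/2 ⇒ |1+3/8x|<|1−5/8x| ∀x<0 ⇒ interval (−∞,0).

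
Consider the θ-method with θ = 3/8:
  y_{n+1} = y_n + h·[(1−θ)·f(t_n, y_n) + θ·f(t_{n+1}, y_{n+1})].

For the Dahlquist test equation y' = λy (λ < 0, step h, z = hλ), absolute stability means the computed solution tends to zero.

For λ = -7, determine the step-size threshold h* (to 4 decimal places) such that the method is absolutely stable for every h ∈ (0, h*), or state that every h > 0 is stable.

Test eqn y'=λy, z=hλ:
  y_{n+1} = y_n + z·[5/8·y_n + 3/8·y_{n+1}] ⇒ (1 − 3/8z)y_{n+1} = (1 + 5/8z)y_n
  R(z) = (1 + 5/8z)/(1 − 3/8z).

Solve |R(x)|<1 on ℝ⁻.
x=-1.11: |R|=0.2162
R=−1: 1+5/8x = −1+3/8x ⇒ -1/4x=2 ⇒ x=2/(-1/4)=-8.0000
Confirm numerically:
  x=-6.674: |R|=0.90536 <1
  x=-3.655: |R|=0.54179 <1
  x=-3.430: |R|=0.50027 <1
  x=-8.321: |R|=1.01948 >1
  x=-8.046: |R|=1.00286 >1
Stable set (-8.0000, 0).

(-8.0000,0); λ=-7 ⇒ h* = (8)/7 = 1.1429.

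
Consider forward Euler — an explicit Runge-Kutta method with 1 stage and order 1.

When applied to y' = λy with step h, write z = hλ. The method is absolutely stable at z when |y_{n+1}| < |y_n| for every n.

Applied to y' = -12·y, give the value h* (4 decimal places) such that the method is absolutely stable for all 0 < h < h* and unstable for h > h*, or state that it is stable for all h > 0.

(-2.0000,0); λ=-12 ⇒ h* = 0.1667.

On y'=λy, z=hλ:
  order 1, 1-stage ⇒ R(z)=1+z
  (e.g. R(-0.32)=0.68000, |R|=0.68000)

Boundary: |R(x)|=1, x<0.
x=-0.32: |R|=0.6800
|R(-1.7)|=0.7000 |R(-1.44)|=0.4400 |R(-1.32)|=0.3200
Bisect:
  x_lo=-2.7214 |R|=1.7214  x_hi=-0.1980 |R|=0.8020
  mid=-1.45970 |R|=0.45970 →hi
  mid=-2.09055 |R|=1.09055 →lo
  mid=-1.77513 |R|=0.77513 →hi
  mid=-1.93284 |R|=0.93284 →hi
  mid=-2.01170 |R|=1.01170 →lo
  mid=-1.97227 |R|=0.97227 →hi
  mid=-1.99198 |R|=0.99198 →hi
  mid=-2.00184 |R|=1.00184 →lo
  ...
  [-2.00015,-1.99999] ⇒ x*=-2.0000
Interval (-2.0000, 0).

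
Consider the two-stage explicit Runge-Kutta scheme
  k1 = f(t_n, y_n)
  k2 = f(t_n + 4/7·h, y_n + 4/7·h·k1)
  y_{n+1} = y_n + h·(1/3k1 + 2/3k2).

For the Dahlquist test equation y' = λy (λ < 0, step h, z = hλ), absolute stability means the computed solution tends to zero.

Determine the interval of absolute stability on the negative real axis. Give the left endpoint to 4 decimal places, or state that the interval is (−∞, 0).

(-2.6250, 0).

Test eqn y'=λy, z=hλ:
  k1=λy_n ⇒ h·k1=z·y_n;  k2=λ(1+4/7z)y_n ⇒ h·k2=z(1+4/7z)y_n
  y_{n+1}/y_n = 1 + 1/3z + 2/3z(1+4/7z) = 1 + z + 8/21z²
  R(z) = 1 + z + 8/21z².

Boundary: |R(x)|=1, x<0.
x=-1.36: |R|=0.3446
R=1: x+8/21x²=0 ⇒ x=−21/8=-2.6250; min R=1−1/(4·8/21)=0.3438>−1
Confirm numerically:
  x=-1.796: |R|=0.43281 <1
  x=-1.597: |R|=0.37458 <1
  x=-1.254: |R|=0.34505 <1
  x=-2.894: |R|=1.29657 >1
  x=-2.860: |R|=1.25604 >1
  x=-2.666: |R|=1.04164 >1
Stable set (-2.6250, 0).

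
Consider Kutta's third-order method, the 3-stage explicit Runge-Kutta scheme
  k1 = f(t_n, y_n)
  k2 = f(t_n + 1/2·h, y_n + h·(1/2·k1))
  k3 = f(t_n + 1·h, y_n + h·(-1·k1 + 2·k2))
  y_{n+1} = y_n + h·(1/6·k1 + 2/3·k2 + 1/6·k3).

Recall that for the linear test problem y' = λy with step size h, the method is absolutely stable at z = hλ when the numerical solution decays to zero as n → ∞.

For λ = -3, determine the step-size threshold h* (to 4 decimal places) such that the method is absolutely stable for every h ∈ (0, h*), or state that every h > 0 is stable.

(-2.5127,0); λ=-3 ⇒ h* = 0.8376.

With y'=λy (z=hλ):
  order 3, 3-stage ⇒ R(z)=1+z+z^2/2+z^3/6
  (e.g. R(-0.81)=0.42948, |R|=0.42948)

Find x<0 with |R(x)|<1.
x=-0.81: |R|=0.4295
|R(-0.98)|=0.3433 |R(-0.82)|=0.4243 |R(-0.74)|=0.4663
Bisect:
  x_lo=-3.3318 |R|=2.9458  x_hi=-0.2684 |R|=0.7644
  mid=-1.80013 |R|=0.15210 →hi
  mid=-2.56598 |R|=1.08970 →lo
  mid=-2.18305 |R|=0.53416 →hi
  mid=-2.37452 |R|=0.78674 →hi
  mid=-2.47025 |R|=0.93148 →hi
  mid=-2.51812 |R|=1.00885 →lo
  mid=-2.49418 |R|=0.96974 →hi
  mid=-2.50615 |R|=0.98919 →hi
  ...
  [-2.51288,-2.51269] ⇒ x*=-2.5127
Interval (-2.5127, 0).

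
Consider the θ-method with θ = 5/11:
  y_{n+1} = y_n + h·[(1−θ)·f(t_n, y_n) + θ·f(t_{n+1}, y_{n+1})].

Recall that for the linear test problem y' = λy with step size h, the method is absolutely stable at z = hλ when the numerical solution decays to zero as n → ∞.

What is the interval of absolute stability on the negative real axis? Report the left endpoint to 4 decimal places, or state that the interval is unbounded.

z∈(-22.0000,0).

Test eqn y'=λy, z=hλ:
  y_{n+1} = y_n + z·[6/11·y_n + 5/11·y_{n+1}] ⇒ (1 − 5/11z)y_{n+1} = (1 + 6/11z)y_n
  Hence R(z) = (1 + 6/11z)/(1 − 5/11z).

Boundary: |R(x)|=1, x<0.
x=-0.42: |R|=0.6473
R=−1: 1+6/11x = −1+5/11x ⇒ -1/11x=2 ⇒ x=2/(-1/11)=-22.0000
Confirm numerically:
  x=-17.625: |R|=0.95586 <1
  x=-16.060: |R|=0.93494 <1
  x=-15.555: |R|=0.92740 <1
  x=-13.732: |R|=0.89621 <1
  x=-22.547: |R|=1.00442 >1
  x=-22.386: |R|=1.00314 >1
Interval (-22.0000, 0).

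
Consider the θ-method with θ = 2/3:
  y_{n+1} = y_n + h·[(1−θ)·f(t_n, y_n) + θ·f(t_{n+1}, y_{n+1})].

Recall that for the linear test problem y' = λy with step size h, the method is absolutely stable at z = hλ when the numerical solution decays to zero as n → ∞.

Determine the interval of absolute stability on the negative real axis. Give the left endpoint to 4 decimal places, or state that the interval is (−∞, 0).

interval (−∞, 0).

Test eqn y'=λy, z=hλ:
  y_{n+1} = y_n + z·[1/3·y_n + 2/3·y_{n+1}] ⇒ (1 − 2/3z)y_{n+1} = (1 + 1/3z)y_n
  Hence R(z) = (1 + 1/3z)/(1 − 2/3z).

Need |R(x)|<1, x<0.
x=-0.63: |R|=0.5563
x=-2: |R|=0.1429
x=-10: |R|=0.3043
x=-100: |R|=0.4778
θ=2/3≥1/2 ⇒ |1+1/3x|<|1−2/3x| ∀x<0 ⇒ unbounded interval.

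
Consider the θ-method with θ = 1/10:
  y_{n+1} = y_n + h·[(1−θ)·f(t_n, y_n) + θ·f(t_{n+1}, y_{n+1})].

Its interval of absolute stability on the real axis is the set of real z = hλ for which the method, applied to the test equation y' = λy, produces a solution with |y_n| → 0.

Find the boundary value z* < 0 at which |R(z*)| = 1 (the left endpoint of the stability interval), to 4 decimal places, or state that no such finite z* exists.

left endpoint -2.5000.

On y'=λy, z=hλ:
  y_{n+1} = y_n + z·[9/10·y_n + 1/10·y_{n+1}] ⇒ (1 − 1/10z)y_{n+1} = (1 + 9/10z)y_n
  ⇒ R(z) = (1 + 9/10z)/(1 − 1/10z).

Solve |R(x)|<1 on ℝ⁻.
x=-1.39: |R|=0.2204
R=−1: 1+9/10x = −1+1/10x ⇒ -4/5x=2 ⇒ x=2/(-4/5)=-2.5000
Confirm numerically:
  x=-2.351: |R|=0.90349 <1
  x=-2.343: |R|=0.89824 <1
  x=-2.190: |R|=0.79655 <1
  x=-1.340: |R|=0.18166 <1
  x=-2.766: |R|=1.16669 >1
  x=-2.539: |R|=1.02488 >1
So |R|<1 on (-2.5000, 0).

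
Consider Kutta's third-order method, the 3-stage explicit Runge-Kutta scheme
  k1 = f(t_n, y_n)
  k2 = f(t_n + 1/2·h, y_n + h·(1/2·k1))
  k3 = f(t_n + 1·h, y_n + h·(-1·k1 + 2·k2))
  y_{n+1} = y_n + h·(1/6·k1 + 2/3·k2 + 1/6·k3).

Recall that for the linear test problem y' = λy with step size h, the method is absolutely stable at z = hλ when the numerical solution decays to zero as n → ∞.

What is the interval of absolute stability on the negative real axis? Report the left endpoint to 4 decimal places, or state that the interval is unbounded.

With y'=λy (z=hλ):
  order 3, 3-stage ⇒ R(z)=1+z+z^2/2+z^3/6
  (e.g. R(-1.26)=0.20040, |R|=0.20040)

Solve |R(x)|<1 on ℝ⁻.
x=-1.26: |R|=0.2004
|R(-2.91)|=1.7830 |R(-2.78)|=1.4966 |R(-1.9)|=0.2382
Bisect:
  x_lo=-3.2284 |R|=2.6252  x_hi=-0.2946 |R|=0.7445
  mid=-1.76151 |R|=0.12102 →hi
  mid=-2.49495 |R|=0.97099 →hi
  mid=-2.86168 |R|=1.67289 →lo
  mid=-2.67832 |R|=1.29372 →lo
  mid=-2.58664 |R|=1.12569 →lo
  mid=-2.54080 |R|=1.04672 →lo
  mid=-2.51788 |R|=1.00845 →lo
  mid=-2.50642 |R|=0.98962 →hi
  mid=-2.51215 |R|=0.99901 →hi
  ...
  [-2.51286,-2.51268] ⇒ x*=-2.5127
Interval (-2.5127, 0).

z∈(-2.5127,0).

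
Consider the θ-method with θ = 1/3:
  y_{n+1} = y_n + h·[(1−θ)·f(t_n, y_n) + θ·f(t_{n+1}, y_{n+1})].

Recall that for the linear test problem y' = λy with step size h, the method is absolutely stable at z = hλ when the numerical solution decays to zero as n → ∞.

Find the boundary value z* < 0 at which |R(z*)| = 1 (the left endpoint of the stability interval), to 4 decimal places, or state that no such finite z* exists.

With y'=λy (z=hλ):
  y_{n+1} = y_n + z·[2/3·y_n + 1/3·y_{n+1}] ⇒ (1 − 1/3z)y_{n+1} = (1 + 2/3z)y_n
  so R(z) = (1 + 2/3z)/(1 − 1/3z).

Boundary: |R(x)|=1, x<0.
x=-0.41: |R|=0.6393
R=−1: 1+2/3x = −1+1/3x ⇒ -1/3x=2 ⇒ x=2/(-1/3)=-6.0000
Confirm numerically:
  x=-5.138: |R|=0.89408 <1
  x=-4.813: |R|=0.84807 <1
  x=-4.466: |R|=0.79454 <1
  x=-6.384: |R|=1.04092 >1
  x=-6.139: |R|=1.01521 >1
So |R|<1 on (-6.0000, 0).

z* = -6.0000.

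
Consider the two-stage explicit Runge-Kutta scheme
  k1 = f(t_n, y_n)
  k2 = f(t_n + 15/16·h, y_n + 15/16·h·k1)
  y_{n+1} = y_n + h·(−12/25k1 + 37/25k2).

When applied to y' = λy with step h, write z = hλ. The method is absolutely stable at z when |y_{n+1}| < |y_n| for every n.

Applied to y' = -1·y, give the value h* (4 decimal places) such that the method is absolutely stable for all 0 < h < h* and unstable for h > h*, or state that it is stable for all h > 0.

Test eqn y'=λy, z=hλ:
  k1=λy_n ⇒ h·k1=z·y_n;  k2=λ(1+15/16z)y_n ⇒ h·k2=z(1+15/16z)y_n
  y_{n+1}/y_n = 1 − 12/25z + 37/25z(1+15/16z) = 1 + z + 111/80z²
  so R(z) = 1 + z + 111/80z².

Solve |R(x)|<1 on ℝ⁻.
x=-1.71: |R|=3.3472
R=1: x+111/80x²=0 ⇒ x=−80/111=-0.7207; min R=1−1/(4·111/80)=0.8198>−1
Confirm numerically:
  x=-0.680: |R|=0.96158 <1
  x=-0.663: |R|=0.94690 <1
  x=-0.398: |R|=0.82179 <1
  x=-1.309: |R|=2.06845 >1
  x=-1.080: |R|=1.53838 >1
  x=-0.850: |R|=1.15247 >1
Interval (-0.7207, 0).

(-0.7207,0); λ=-1 ⇒ h* = (80/111)/1 = 0.7207.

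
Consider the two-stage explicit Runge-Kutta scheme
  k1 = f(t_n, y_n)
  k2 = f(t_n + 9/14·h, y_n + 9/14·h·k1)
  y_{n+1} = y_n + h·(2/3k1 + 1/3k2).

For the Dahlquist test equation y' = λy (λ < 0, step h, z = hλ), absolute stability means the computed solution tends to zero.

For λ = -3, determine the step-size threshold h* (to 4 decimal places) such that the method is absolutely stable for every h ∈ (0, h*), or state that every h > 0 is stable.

With y'=λy (z=hλ):
  k1=λy_n ⇒ h·k1=z·y_n;  k2=λ(1+9/14z)y_n ⇒ h·k2=z(1+9/14z)y_n
  y_{n+1}/y_n = 1 + 2/3z + 1/3z(1+9/14z) = 1 + z + 3/14z²
  Hence R(z) = 1 + z + 3/14z².

Boundary: |R(x)|=1, x<0.
x=-1.55: |R|=0.0352
R=1: x+3/14x²=0 ⇒ x=−14/3=-4.6667; min R=1−1/(4·3/14)=-0.1667>−1
Confirm numerically:
  x=-4.357: |R|=0.71088 <1
  x=-3.596: |R|=0.17497 <1
  x=-3.142: |R|=0.02654 <1
  x=-5.027: |R|=1.38816 >1
  x=-4.881: |R|=1.22418 >1
  x=-4.791: |R|=1.12765 >1
Stable set (-4.6667, 0).

(-4.6667,0); λ=-3 ⇒ h* = (14/3)/3 = 1.5556.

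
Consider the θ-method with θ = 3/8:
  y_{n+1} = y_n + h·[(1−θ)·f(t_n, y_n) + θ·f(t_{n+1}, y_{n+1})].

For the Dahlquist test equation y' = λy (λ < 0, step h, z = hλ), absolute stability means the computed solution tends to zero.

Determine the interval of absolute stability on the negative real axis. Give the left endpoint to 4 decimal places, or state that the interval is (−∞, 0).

(-8.0000, 0).

Test eqn y'=λy, z=hλ:
  y_{n+1} = y_n + z·[5/8·y_n + 3/8·y_{n+1}] ⇒ (1 − 3/8z)y_{n+1} = (1 + 5/8z)y_n
  Hence R(z) = (1 + 5/8z)/(1 − 3/8z).

Boundary: |R(x)|=1, x<0.
x=-0.91: |R|=0.3215
R=−1: 1+5/8x = −1+3/8x ⇒ -1/4x=2 ⇒ x=2/(-1/4)=-8.0000
Confirm numerically:
  x=-6.150: |R|=0.86011 <1
  x=-5.325: |R|=0.77685 <1
  x=-4.929: |R|=0.73046 <1
  x=-4.669: |R|=0.69728 <1
  x=-8.357: |R|=1.02159 >1
  x=-8.051: |R|=1.00317 >1
Stable set (-8.0000, 0).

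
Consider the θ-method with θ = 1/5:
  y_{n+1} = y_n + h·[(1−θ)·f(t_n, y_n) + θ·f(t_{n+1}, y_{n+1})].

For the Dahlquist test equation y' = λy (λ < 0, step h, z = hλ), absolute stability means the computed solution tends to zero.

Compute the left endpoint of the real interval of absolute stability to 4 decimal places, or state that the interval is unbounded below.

z* = -3.3333.

On y'=λy, z=hλ:
  y_{n+1} = y_n + z·[4/5·y_n + 1/5·y_{n+1}] ⇒ (1 − 1/5z)y_{n+1} = (1 + 4/5z)y_n
  Hence R(z) = (1 + 4/5z)/(1 − 1/5z).

Boundary: |R(x)|=1, x<0.
x=-1.27: |R|=0.0128
R=−1: 1+4/5x = −1+1/5x ⇒ -3/5x=2 ⇒ x=2/(-3/5)=-3.3333
Confirm numerically:
  x=-2.288: |R|=0.56970 <1
  x=-1.538: |R|=0.17620 <1
  x=-1.387: |R|=0.08580 <1
  x=-3.797: |R|=1.15812 >1
  x=-3.703: |R|=1.12743 >1
Interval (-3.3333, 0).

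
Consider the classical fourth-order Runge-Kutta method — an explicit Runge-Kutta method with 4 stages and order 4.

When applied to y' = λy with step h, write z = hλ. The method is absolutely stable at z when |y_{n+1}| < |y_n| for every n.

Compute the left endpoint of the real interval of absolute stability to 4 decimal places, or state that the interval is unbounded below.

Set f=λy, z=hλ:
  order 4, 4-stage ⇒ R(z)=1+z+z^2/2+z^3/6+z^4/24
  (e.g. R(-0.88)=0.41861, |R|=0.41861)

Need |R(x)|<1, x<0.
x=-0.88: |R|=0.4186
|R(-2.25)|=0.4507 |R(-1.53)|=0.2718 |R(-1.3)|=0.2978
Bisect:
  x_lo=-3.6514 |R|=3.3078  x_hi=-0.2820 |R|=0.7543
  mid=-1.96669 |R|=0.32278 →hi
  mid=-2.80904 |R|=1.03639 →lo
  mid=-2.38786 |R|=0.54851 →hi
  mid=-2.59845 |R|=0.75295 →hi
  mid=-2.70374 |R|=0.88385 →hi
  mid=-2.75639 |R|=0.95729 →hi
  mid=-2.78271 |R|=0.99611 →hi
  ...
  [-2.78539,-2.78518] ⇒ x*=-2.7853
So |R|<1 on (-2.7853, 0).

left endpoint -2.7853.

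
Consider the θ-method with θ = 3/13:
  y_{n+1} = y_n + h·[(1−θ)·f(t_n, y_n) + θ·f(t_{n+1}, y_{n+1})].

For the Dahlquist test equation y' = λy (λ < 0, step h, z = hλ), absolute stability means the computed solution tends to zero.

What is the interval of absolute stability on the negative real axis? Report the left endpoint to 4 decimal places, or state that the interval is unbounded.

Test eqn y'=λy, z=hλ:
  y_{n+1} = y_n + z·[10/13·y_n + 3/13·y_{n+1}] ⇒ (1 − 3/13z)y_{n+1} = (1 + 10/13z)y_n
  so R(z) = (1 + 10/13z)/(1 − 3/13z).

Need |R(x)|<1, x<0.
x=-1.37: |R|=0.0409
R=−1: 1+10/13x = −1+3/13x ⇒ -7/13x=2 ⇒ x=2/(-7/13)=-3.7143
Confirm numerically:
  x=-3.546: |R|=0.95016 <1
  x=-2.434: |R|=0.55857 <1
  x=-1.845: |R|=0.29404 <1
  x=-4.215: |R|=1.13667 >1
  x=-3.975: |R|=1.07322 >1
  x=-3.885: |R|=1.04847 >1
Stable set (-3.7143, 0).

(-3.7143, 0).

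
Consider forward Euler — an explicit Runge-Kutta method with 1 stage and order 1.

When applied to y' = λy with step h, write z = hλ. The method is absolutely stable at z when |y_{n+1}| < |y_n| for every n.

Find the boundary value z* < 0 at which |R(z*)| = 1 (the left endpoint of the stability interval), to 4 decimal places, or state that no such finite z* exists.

Set f=λy, z=hλ:
  order 1, 1-stage ⇒ R(z)=1+z
  (e.g. R(-1.33)=-0.33000, |R|=0.33000)

Solve |R(x)|<1 on ℝ⁻.
x=-1.33: |R|=0.3300
|R(-1.78)|=0.7800 |R(-1.31)|=0.3100 |R(-0.61)|=0.3900
Bisect:
  x_lo=-2.4415 |R|=1.4415  x_hi=-0.3848 |R|=0.6152
  mid=-1.41315 |R|=0.41315 →hi
  mid=-1.92733 |R|=0.92733 →hi
  mid=-2.18442 |R|=1.18442 →lo
  mid=-2.05587 |R|=1.05587 →lo
  mid=-1.99160 |R|=0.99160 →hi
  mid=-2.02374 |R|=1.02374 →lo
  mid=-2.00767 |R|=1.00767 →lo
  ...
  [-2.00001,-1.99989] ⇒ x*=-2.0000
So |R|<1 on (-2.0000, 0).

left endpoint -2.0000.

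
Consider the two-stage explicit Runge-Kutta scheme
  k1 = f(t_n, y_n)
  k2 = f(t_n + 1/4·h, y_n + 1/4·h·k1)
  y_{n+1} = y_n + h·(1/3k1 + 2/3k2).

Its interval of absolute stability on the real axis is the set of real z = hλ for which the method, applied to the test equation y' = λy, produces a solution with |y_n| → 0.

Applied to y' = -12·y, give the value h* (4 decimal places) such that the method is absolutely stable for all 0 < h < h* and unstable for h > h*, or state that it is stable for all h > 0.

(-6.0000,0); λ=-12 ⇒ h* = (6)/12 = 0.5000.

Test eqn y'=λy, z=hλ:
  k1=λy_n ⇒ h·k1=z·y_n;  k2=λ(1+1/4z)y_n ⇒ h·k2=z(1+1/4z)y_n
  y_{n+1}/y_n = 1 + 1/3z + 2/3z(1+1/4z) = 1 + z + 1/6z²
  so R(z) = 1 + z + 1/6z².

Solve |R(x)|<1 on ℝ⁻.
x=-0.74: |R|=0.3513
R=1: x+1/6x²=0 ⇒ x=−6=-6.0000; min R=1−1/(4·1/6)=-0.5000>−1
Confirm numerically:
  x=-4.865: |R|=0.07970 <1
  x=-4.831: |R|=0.05876 <1
  x=-3.688: |R|=0.42111 <1
  x=-6.328: |R|=1.34593 >1
  x=-6.304: |R|=1.31940 >1
  x=-6.205: |R|=1.21200 >1
Stable set (-6.0000, 0).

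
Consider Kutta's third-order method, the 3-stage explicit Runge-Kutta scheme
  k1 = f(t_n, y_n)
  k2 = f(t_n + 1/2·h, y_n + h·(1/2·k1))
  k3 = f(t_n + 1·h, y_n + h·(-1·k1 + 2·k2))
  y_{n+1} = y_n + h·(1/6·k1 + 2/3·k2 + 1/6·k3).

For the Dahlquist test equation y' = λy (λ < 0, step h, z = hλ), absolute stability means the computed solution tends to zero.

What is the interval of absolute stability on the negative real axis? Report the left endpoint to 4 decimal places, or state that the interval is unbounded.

z∈(-2.5127,0).

With y'=λy (z=hλ):
  order 3, 3-stage ⇒ R(z)=1+z+z^2/2+z^3/6
  (e.g. R(-1.68)=-0.05907, |R|=0.05907)

Find x<0 with |R(x)|<1.
x=-1.68: |R|=0.0591
|R(-2.77)|=1.4759 |R(-1.58)|=0.0108 |R(-1.45)|=0.0931
Bisect:
  x_lo=-3.3737 |R|=3.0827  x_hi=-0.3876 |R|=0.6778
  mid=-1.88067 |R|=0.22084 →hi
  mid=-2.62721 |R|=1.19836 →lo
  mid=-2.25394 |R|=0.62225 →hi
  mid=-2.44057 |R|=0.88521 →hi
  mid=-2.53389 |R|=1.03511 →lo
  mid=-2.48723 |R|=0.95854 →hi
  mid=-2.51056 |R|=0.99641 →hi
  mid=-2.52223 |R|=1.01566 →lo
  ...
  [-2.51275,-2.51257] ⇒ x*=-2.5127
Stable set (-2.5127, 0).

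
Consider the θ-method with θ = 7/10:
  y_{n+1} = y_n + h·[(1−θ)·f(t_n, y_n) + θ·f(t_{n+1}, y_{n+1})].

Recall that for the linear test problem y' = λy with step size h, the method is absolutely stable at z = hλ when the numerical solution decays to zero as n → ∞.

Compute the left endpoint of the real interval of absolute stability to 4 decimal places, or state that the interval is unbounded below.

interval (−∞, 0).

Set f=λy, z=hλ:
  y_{n+1} = y_n + z·[3/10·y_n + 7/10·y_{n+1}] ⇒ (1 − 7/10z)y_{n+1} = (1 + 3/10z)y_n
  ⇒ R(z) = (1 + 3/10z)/(1 − 7/10z).

Boundary: |R(x)|=1, x<0.
x=-1.65: |R|=0.2343
x=-2: |R|=0.1667
x=-10: |R|=0.2500
x=-100: |R|=0.4085
θ=7/10≥1/2 ⇒ |1+3/10x|<|1−7/10x| ∀x<0 ⇒ stable on all of ℝ⁻.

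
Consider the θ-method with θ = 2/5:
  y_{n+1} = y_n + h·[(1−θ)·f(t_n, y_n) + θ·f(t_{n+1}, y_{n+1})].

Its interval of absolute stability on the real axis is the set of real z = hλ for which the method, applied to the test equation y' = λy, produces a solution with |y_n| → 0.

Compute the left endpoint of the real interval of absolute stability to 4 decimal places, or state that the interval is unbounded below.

With y'=λy (z=hλ):
  y_{n+1} = y_n + z·[3/5·y_n + 2/5·y_{n+1}] ⇒ (1 − 2/5z)y_{n+1} = (1 + 3/5z)y_n
  Hence R(z) = (1 + 3/5z)/(1 − 2/5z).

Need |R(x)|<1, x<0.
x=-1.71: |R|=0.0154
R=−1: 1+3/5x = −1+2/5x ⇒ -1/5x=2 ⇒ x=2/(-1/5)=-10.0000
Confirm numerically:
  x=-8.826: |R|=0.94817 <1
  x=-6.705: |R|=0.82102 <1
  x=-5.669: |R|=0.73491 <1
  x=-5.449: |R|=0.71374 <1
  x=-10.268: |R|=1.01049 >1
  x=-10.246: |R|=1.00965 >1
Interval (-10.0000, 0).

left endpoint -10.0000.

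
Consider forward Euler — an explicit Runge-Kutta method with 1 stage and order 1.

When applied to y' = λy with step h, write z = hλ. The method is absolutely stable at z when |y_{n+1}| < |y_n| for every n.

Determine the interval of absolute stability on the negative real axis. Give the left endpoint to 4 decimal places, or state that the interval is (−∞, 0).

On y'=λy, z=hλ:
  order 1, 1-stage ⇒ R(z)=1+z
  (e.g. R(-1.71)=-0.71000, |R|=0.71000)

Need |R(x)|<1, x<0.
x=-1.71: |R|=0.7100
|R(-1.86)|=0.8600 |R(-1.64)|=0.6400 |R(-0.63)|=0.3700
Bisect:
  x_lo=-2.4210 |R|=1.4210  x_hi=-0.2273 |R|=0.7727
  mid=-1.32420 |R|=0.32420 →hi
  mid=-1.87262 |R|=0.87262 →hi
  mid=-2.14683 |R|=1.14683 →lo
  mid=-2.00973 |R|=1.00973 →lo
  mid=-1.94117 |R|=0.94117 →hi
  mid=-1.97545 |R|=0.97545 →hi
  mid=-1.99259 |R|=0.99259 →hi
  ...
  [-2.00009,-1.99995] ⇒ x*=-2.0000
Stable set (-2.0000, 0).

z∈(-2.0000,0).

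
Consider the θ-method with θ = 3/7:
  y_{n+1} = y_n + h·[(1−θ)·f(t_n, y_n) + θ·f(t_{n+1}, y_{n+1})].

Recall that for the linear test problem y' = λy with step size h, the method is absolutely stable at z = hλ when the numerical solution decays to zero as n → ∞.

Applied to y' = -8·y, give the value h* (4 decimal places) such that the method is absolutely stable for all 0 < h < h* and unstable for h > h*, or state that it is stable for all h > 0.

(-14.0000,0); λ=-8 ⇒ h* = (14)/8 = 1.7500.

On y'=λy, z=hλ:
  y_{n+1} = y_n + z·[4/7·y_n + 3/7·y_{n+1}] ⇒ (1 − 3/7z)y_{n+1} = (1 + 4/7z)y_n
  R(z) = (1 + 4/7z)/(1 − 3/7z).

Need |R(x)|<1, x<0.
x=-1: |R|=0.3000
R=−1: 1+4/7x = −1+3/7x ⇒ -1/7x=2 ⇒ x=2/(-1/7)=-14.0000
Confirm numerically:
  x=-8.282: |R|=0.82045 <1
  x=-7.090: |R|=0.75557 <1
  x=-6.855: |R|=0.74079 <1
  x=-14.471: |R|=1.00934 >1
  x=-14.311: |R|=1.00623 >1
  x=-14.059: |R|=1.00120 >1
So |R|<1 on (-14.0000, 0).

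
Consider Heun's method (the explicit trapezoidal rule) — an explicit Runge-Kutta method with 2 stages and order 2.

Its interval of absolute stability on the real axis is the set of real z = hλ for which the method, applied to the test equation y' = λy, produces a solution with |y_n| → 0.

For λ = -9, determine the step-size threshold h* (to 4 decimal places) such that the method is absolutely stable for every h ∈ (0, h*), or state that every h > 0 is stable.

(-2.0000,0); λ=-9 ⇒ h* = 0.2222.

Set f=λy, z=hλ:
  order 2, 2-stage ⇒ R(z)=1+z+z^2/2
  (e.g. R(-1.45)=0.60125, |R|=0.60125)

Solve |R(x)|<1 on ℝ⁻.
x=-1.45: |R|=0.6013
|R(-1.23)|=0.5264 |R(-1.19)|=0.5181 |R(-0.68)|=0.5512
Bisect:
  x_lo=-2.4364 |R|=1.5316  x_hi=-0.2791 |R|=0.7598
  mid=-1.35776 |R|=0.56399 →hi
  mid=-1.89708 |R|=0.90237 →hi
  mid=-2.16674 |R|=1.18064 →lo
  mid=-2.03191 |R|=1.03241 →lo
  mid=-1.96449 |R|=0.96512 →hi
  mid=-1.99820 |R|=0.99820 →hi
  mid=-2.01505 |R|=1.01516 →lo
  ...
  [-2.00004,-1.99991] ⇒ x*=-2.0000
Stable set (-2.0000, 0).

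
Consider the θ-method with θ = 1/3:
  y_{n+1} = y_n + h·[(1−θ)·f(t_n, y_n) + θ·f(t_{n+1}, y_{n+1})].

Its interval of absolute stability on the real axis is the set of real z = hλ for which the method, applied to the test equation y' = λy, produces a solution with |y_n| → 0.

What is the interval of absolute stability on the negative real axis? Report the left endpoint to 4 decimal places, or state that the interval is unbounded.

(-6.0000, 0).

Set f=λy, z=hλ:
  y_{n+1} = y_n + z·[2/3·y_n + 1/3·y_{n+1}] ⇒ (1 − 1/3z)y_{n+1} = (1 + 2/3z)y_n
  Hence R(z) = (1 + 2/3z)/(1 − 1/3z).

Find x<0 with |R(x)|<1.
x=-1.39: |R|=0.0501
R=−1: 1+2/3x = −1+1/3x ⇒ -1/3x=2 ⇒ x=2/(-1/3)=-6.0000
Confirm numerically:
  x=-5.733: |R|=0.96943 <1
  x=-3.826: |R|=0.68151 <1
  x=-3.788: |R|=0.67413 <1
  x=-2.937: |R|=0.48408 <1
  x=-6.544: |R|=1.05700 >1
  x=-6.381: |R|=1.04061 >1
  x=-6.119: |R|=1.01305 >1
So |R|<1 on (-6.0000, 0).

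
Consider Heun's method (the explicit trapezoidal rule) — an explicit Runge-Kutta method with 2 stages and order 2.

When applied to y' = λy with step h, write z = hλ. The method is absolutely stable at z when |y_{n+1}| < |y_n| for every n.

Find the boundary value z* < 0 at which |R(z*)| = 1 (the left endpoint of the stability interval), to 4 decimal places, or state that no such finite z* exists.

left endpoint -2.0000.

Test eqn y'=λy, z=hλ:
  order 2, 2-stage ⇒ R(z)=1+z+z^2/2
  (e.g. R(-1.32)=0.55120, |R|=0.55120)

Solve |R(x)|<1 on ℝ⁻.
x=-1.32: |R|=0.5512
|R(-2.08)|=1.0832 |R(-1.92)|=0.9232 |R(-1.41)|=0.5840
Bisect:
  x_lo=-2.5793 |R|=1.7471  x_hi=-0.0950 |R|=0.9095
  mid=-1.33716 |R|=0.55684 →hi
  mid=-1.95822 |R|=0.95909 →hi
  mid=-2.26875 |R|=1.30486 →lo
  mid=-2.11348 |R|=1.11992 →lo
  mid=-2.03585 |R|=1.03649 →lo
  mid=-1.99704 |R|=0.99704 →hi
  mid=-2.01644 |R|=1.01658 →lo
  ...
  [-2.00007,-1.99992] ⇒ x*=-2.0000
Interval (-2.0000, 0).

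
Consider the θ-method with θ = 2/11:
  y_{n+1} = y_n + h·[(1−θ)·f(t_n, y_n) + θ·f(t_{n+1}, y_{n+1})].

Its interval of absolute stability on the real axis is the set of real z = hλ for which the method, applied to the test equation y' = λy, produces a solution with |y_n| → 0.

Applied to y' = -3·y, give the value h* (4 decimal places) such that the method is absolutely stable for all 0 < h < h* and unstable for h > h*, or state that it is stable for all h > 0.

(-3.1429,0); λ=-3 ⇒ h* = (22/7)/3 = 1.0476.

With y'=λy (z=hλ):
  y_{n+1} = y_n + z·[9/11·y_n + 2/11·y_{n+1}] ⇒ (1 − 2/11z)y_{n+1} = (1 + 9/11z)y_n
  ⇒ R(z) = (1 + 9/11z)/(1 − 2/11z).

Find x<0 with |R(x)|<1.
x=-1.15: |R|=0.0489
R=−1: 1+9/11x = −1+2/11x ⇒ -7/11x=2 ⇒ x=2/(-7/11)=-3.1429
Confirm numerically:
  x=-2.267: |R|=0.60532 <1
  x=-1.533: |R|=0.19885 <1
  x=-1.349: |R|=0.08330 <1
  x=-3.672: |R|=1.20192 >1
  x=-3.319: |R|=1.06991 >1
Stable set (-3.1429, 0).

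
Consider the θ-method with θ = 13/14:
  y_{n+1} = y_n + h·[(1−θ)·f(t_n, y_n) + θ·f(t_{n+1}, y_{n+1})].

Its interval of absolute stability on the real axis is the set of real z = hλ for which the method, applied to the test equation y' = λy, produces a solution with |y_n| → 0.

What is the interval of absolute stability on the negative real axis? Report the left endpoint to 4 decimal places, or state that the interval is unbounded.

On y'=λy, z=hλ:
  y_{n+1} = y_n + z·[1/14·y_n + 13/14·y_{n+1}] ⇒ (1 − 13/14z)y_{n+1} = (1 + 1/14z)y_n
  R(z) = (1 + 1/14z)/(1 − 13/14z).

Find x<0 with |R(x)|<1.
x=-0.79: |R|=0.5443
x=-2: |R|=0.3000
x=-10: |R|=0.0278
x=-100: |R|=0.0654
θ=13/14≥1/2 ⇒ |1+1/14x|<|1−13/14x| ∀x<0 ⇒ interval (−∞,0).

unbounded; (−∞, 0).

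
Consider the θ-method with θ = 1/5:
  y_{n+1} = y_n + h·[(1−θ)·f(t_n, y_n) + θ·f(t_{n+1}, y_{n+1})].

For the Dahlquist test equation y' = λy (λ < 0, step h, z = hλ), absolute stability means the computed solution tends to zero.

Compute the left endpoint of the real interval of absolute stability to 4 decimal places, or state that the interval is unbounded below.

On y'=λy, z=hλ:
  y_{n+1} = y_n + z·[4/5·y_n + 1/5·y_{n+1}] ⇒ (1 − 1/5z)y_{n+1} = (1 + 4/5z)y_n
  R(z) = (1 + 4/5z)/(1 − 1/5z).

Find x<0 with |R(x)|<1.
x=-1.61: |R|=0.2179
R=−1: 1+4/5x = −1+1/5x ⇒ -3/5x=2 ⇒ x=2/(-3/5)=-3.3333
Confirm numerically:
  x=-3.157: |R|=0.93515 <1
  x=-2.442: |R|=0.64069 <1
  x=-2.058: |R|=0.45792 <1
  x=-3.809: |R|=1.16199 >1
  x=-3.396: |R|=1.02239 >1
Interval (-3.3333, 0).

z* = -3.3333.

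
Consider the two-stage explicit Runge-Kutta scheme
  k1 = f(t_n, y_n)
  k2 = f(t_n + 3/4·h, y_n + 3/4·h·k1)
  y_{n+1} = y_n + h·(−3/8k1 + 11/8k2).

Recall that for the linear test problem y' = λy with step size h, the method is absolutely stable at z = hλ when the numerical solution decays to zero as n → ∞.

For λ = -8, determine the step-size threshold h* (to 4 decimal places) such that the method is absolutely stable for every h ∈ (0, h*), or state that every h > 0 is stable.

(-0.9697,0); λ=-8 ⇒ h* = (32/33)/8 = 0.1212.

Test eqn y'=λy, z=hλ:
  k1=λy_n ⇒ h·k1=z·y_n;  k2=λ(1+3/4z)y_n ⇒ h·k2=z(1+3/4z)y_n
  y_{n+1}/y_n = 1 − 3/8z + 11/8z(1+3/4z) = 1 + z + 33/32z²
  Hence R(z) = 1 + z + 33/32z².

Find x<0 with |R(x)|<1.
x=-0.52: |R|=0.7589
R=1: x+33/32x²=0 ⇒ x=−32/33=-0.9697; min R=1−1/(4·33/32)=0.7576>−1
Confirm numerically:
  x=-0.847: |R|=0.89283 <1
  x=-0.699: |R|=0.80487 <1
  x=-0.659: |R|=0.78885 <1
  x=-0.447: |R|=0.75905 <1
  x=-1.551: |R|=1.92978 >1
  x=-1.367: |R|=1.56009 >1
  x=-1.284: |R|=1.41618 >1
Stable set (-0.9697, 0).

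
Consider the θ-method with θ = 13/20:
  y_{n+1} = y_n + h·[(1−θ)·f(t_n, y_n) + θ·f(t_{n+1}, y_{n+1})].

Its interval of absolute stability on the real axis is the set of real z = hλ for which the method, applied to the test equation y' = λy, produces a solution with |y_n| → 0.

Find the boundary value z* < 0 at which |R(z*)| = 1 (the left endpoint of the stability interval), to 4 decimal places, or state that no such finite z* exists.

interval (−∞, 0).

With y'=λy (z=hλ):
  y_{n+1} = y_n + z·[7/20·y_n + 13/20·y_{n+1}] ⇒ (1 − 13/20z)y_{n+1} = (1 + 7/20z)y_n
  R(z) = (1 + 7/20z)/(1 − 13/20z).

Boundary: |R(x)|=1, x<0.
x=-0.63: |R|=0.5530
x=-2: |R|=0.1304
x=-10: |R|=0.3333
x=-100: |R|=0.5152
θ=13/20≥1/2 ⇒ |1+7/20x|<|1−13/20x| ∀x<0 ⇒ unbounded interval.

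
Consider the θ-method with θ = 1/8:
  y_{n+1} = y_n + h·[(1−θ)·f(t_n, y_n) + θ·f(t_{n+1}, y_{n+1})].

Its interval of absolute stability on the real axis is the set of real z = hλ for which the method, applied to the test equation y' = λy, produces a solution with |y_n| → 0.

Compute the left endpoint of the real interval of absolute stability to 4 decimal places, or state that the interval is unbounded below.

On y'=λy, z=hλ:
  y_{n+1} = y_n + z·[7/8·y_n + 1/8·y_{n+1}] ⇒ (1 − 1/8z)y_{n+1} = (1 + 7/8z)y_n
  Hence R(z) = (1 + 7/8z)/(1 − 1/8z).

Solve |R(x)|<1 on ℝ⁻.
x=-1.11: |R|=0.0252
R=−1: 1+7/8x = −1+1/8x ⇒ -3/4x=2 ⇒ x=2/(-3/4)=-2.6667
Confirm numerically:
  x=-2.566: |R|=0.94284 <1
  x=-2.009: |R|=0.60575 <1
  x=-1.886: |R|=0.52620 <1
  x=-1.287: |R|=0.10865 <1
  x=-3.196: |R|=1.28367 >1
  x=-2.984: |R|=1.17334 >1
Stable set (-2.6667, 0).

left endpoint -2.6667.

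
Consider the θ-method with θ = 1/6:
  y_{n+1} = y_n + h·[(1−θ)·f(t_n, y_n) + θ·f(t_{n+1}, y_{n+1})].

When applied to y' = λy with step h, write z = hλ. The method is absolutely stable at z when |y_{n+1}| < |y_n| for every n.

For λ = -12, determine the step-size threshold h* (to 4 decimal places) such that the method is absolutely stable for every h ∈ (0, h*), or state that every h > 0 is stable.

(-3.0000,0); λ=-12 ⇒ h* = (3)/12 = 0.2500.

Set f=λy, z=hλ:
  y_{n+1} = y_n + z·[5/6·y_n + 1/6·y_{n+1}] ⇒ (1 − 1/6z)y_{n+1} = (1 + 5/6z)y_n
  ⇒ R(z) = (1 + 5/6z)/(1 − 1/6z).

Need |R(x)|<1, x<0.
x=-0.71: |R|=0.3651
R=−1: 1+5/6x = −1+1/6x ⇒ -2/3x=2 ⇒ x=2/(-2/3)=-3.0000
Confirm numerically:
  x=-2.857: |R|=0.93542 <1
  x=-2.435: |R|=0.73207 <1
  x=-2.055: |R|=0.53073 <1
  x=-3.282: |R|=1.12153 >1
  x=-3.188: |R|=1.08185 >1
  x=-3.134: |R|=1.05868 >1
Stable set (-3.0000, 0).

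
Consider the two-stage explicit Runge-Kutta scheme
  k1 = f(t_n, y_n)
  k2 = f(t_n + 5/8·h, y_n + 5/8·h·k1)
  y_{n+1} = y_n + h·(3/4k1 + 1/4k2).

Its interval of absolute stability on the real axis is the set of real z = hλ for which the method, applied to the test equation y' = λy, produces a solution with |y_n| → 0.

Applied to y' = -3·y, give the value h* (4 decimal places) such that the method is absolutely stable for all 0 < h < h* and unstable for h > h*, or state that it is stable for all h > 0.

(-6.4000,0); λ=-3 ⇒ h* = (32/5)/3 = 2.1333.

On y'=λy, z=hλ:
  k1=λy_n ⇒ h·k1=z·y_n;  k2=λ(1+5/8z)y_n ⇒ h·k2=z(1+5/8z)y_n
  y_{n+1}/y_n = 1 + 3/4z + 1/4z(1+5/8z) = 1 + z + 5/32z²
  ⇒ R(z) = 1 + z + 5/32z².

Boundary: |R(x)|=1, x<0.
x=-0.31: |R|=0.7050
R=1: x+5/32x²=0 ⇒ x=−32/5=-6.4000; min R=1−1/(4·5/32)=-0.6000>−1
Confirm numerically:
  x=-5.876: |R|=0.51890 <1
  x=-5.221: |R|=0.03819 <1
  x=-3.005: |R|=0.59406 <1
  x=-6.690: |R|=1.30314 >1
  x=-6.639: |R|=1.24793 >1
So |R|<1 on (-6.4000, 0).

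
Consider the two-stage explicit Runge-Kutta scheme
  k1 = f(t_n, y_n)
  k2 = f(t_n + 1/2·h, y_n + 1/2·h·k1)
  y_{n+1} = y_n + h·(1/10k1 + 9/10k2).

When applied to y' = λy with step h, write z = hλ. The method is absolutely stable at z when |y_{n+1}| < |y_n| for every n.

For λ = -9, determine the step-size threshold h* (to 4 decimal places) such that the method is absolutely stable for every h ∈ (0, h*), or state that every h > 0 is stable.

With y'=λy (z=hλ):
  k1=λy_n ⇒ h·k1=z·y_n;  k2=λ(1+1/2z)y_n ⇒ h·k2=z(1+1/2z)y_n
  y_{n+1}/y_n = 1 + 1/10z + 9/10z(1+1/2z) = 1 + z + 9/20z²
  so R(z) = 1 + z + 9/20z².

Solve |R(x)|<1 on ℝ⁻.
x=-1.4: |R|=0.4820
R=1: x+9/20x²=0 ⇒ x=−20/9=-2.2222; min R=1−1/(4·9/20)=0.4444>−1
Confirm numerically:
  x=-1.800: |R|=0.65800 <1
  x=-1.376: |R|=0.47602 <1
  x=-1.015: |R|=0.44860 <1
  x=-2.594: |R|=1.43398 >1
  x=-2.535: |R|=1.35680 >1
Stable set (-2.2222, 0).

(-2.2222,0); λ=-9 ⇒ h* = (20/9)/9 = 0.2469.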